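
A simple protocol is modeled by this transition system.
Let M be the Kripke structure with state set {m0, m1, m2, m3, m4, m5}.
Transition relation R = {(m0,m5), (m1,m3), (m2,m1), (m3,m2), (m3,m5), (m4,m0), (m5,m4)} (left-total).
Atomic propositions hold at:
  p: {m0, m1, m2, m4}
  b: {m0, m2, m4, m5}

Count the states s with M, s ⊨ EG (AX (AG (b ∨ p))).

Sat(b ∨ p) = {m0, m1, m2, m4, m5}
AG (b ∨ p): greatest fixpoint, start Z0 = {m0, m1, m2, m4, m5}, keep only states in Sat with every successor in Z. Z1 = {m0, m2, m4, m5}; Z2 = {m0, m4, m5}; fixed.
Sat(AG (b ∨ p)) = {m0, m4, m5}
Sat(AX (AG (b ∨ p))) = {s : every successor in {m0, m4, m5}} = {m0, m4, m5}
EG (AX (AG (b ∨ p))): greatest fixpoint, start Z0 = {m0, m4, m5}, keep only states in Sat with some successor in Z. Already a fixed point.
Sat(EG (AX (AG (b ∨ p)))) = {m0, m4, m5}
|Sat(EG (AX (AG (b ∨ p))))| = |{m0, m4, m5}| = 3.

3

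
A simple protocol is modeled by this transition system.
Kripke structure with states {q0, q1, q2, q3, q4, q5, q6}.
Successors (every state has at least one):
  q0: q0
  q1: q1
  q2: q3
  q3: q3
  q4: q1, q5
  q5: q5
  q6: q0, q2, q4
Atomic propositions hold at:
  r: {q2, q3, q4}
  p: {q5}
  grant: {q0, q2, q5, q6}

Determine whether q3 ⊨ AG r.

Yes

AG r: greatest fixpoint, start Z0 = {q2, q3, q4}, keep only states in Sat with every successor in Z. Z1 = {q2, q3}; fixed.
Sat(AG r) = {q2, q3}
q3 ∈ Sat(AG r) = {q2, q3}, so the formula holds at q3.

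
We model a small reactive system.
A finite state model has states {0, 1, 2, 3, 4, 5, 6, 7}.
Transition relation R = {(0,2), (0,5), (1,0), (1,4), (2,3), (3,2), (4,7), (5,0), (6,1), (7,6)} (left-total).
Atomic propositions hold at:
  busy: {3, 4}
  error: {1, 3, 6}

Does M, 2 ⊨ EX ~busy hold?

No

Sat(~busy) = {0, 1, 2, 5, 6, 7}
Sat(EX ~busy) = {s : some successor in {0, 1, 2, 5, 6, 7}} = {0, 1, 3, 4, 5, 6, 7}
2 ∉ Sat(EX ~busy) = {0, 1, 3, 4, 5, 6, 7}, so the formula does not hold at 2.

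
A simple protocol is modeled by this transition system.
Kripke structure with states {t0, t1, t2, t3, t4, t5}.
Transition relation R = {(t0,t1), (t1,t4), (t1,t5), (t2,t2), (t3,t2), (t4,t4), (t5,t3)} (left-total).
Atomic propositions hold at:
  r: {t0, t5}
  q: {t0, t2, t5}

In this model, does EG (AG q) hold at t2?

AG q: greatest fixpoint, start Z0 = {t0, t2, t5}, keep only states in Sat with every successor in Z. Z1 = {t2}; fixed.
Sat(AG q) = {t2}
EG (AG q): greatest fixpoint, start Z0 = {t2}, keep only states in Sat with some successor in Z. Already a fixed point.
Sat(EG (AG q)) = {t2}
t2 ∈ Sat(EG (AG q)) = {t2}, so the formula holds at t2.

Yes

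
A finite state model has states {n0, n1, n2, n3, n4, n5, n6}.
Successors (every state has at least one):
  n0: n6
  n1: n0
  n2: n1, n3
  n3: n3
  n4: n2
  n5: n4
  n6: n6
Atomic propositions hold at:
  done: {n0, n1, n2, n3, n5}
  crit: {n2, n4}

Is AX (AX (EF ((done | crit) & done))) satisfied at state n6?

Sat(done | crit) = {n0, n1, n2, n3, n4, n5}
Sat((done | crit) & done) = {n0, n1, n2, n3, n5}
EF ((done | crit) & done): least fixpoint, start Z0 = {n0, n1, n2, n3, n5}, add states with some successor in Z. Z1 = {n0, n1, n2, n3, n4, n5}; fixed.
Sat(EF ((done | crit) & done)) = {n0, n1, n2, n3, n4, n5}
Sat(AX (EF ((done | crit) & done))) = {s : every successor in {n0, n1, n2, n3, n4, n5}} = {n1, n2, n3, n4, n5}
Sat(AX (AX (EF ((done | crit) & done)))) = {s : every successor in {n1, n2, n3, n4, n5}} = {n2, n3, n4, n5}
n6 ∉ Sat(AX (AX (EF ((done | crit) & done)))) = {n2, n3, n4, n5}, so the formula does not hold at n6.

No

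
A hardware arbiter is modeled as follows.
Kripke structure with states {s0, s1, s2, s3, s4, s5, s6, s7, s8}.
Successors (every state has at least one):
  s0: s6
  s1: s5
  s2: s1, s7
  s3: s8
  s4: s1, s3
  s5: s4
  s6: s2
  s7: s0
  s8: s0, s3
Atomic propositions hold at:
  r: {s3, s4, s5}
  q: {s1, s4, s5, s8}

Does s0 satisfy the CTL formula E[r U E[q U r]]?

No

E[q U r]: least fixpoint, start Z0 = Sat(r) = {s3, s4, s5}, add states in Sat(q) with some successor in Z. Z1 = {s1, s3, s4, s5, s8}; fixed.
Sat(E[q U r]) = {s1, s3, s4, s5, s8}
E[r U E[q U r]]: least fixpoint, start Z0 = Sat(E[q U r]) = {s1, s3, s4, s5, s8}, add states in Sat(r) with some successor in Z. Already a fixed point.
Sat(E[r U E[q U r]]) = {s1, s3, s4, s5, s8}
s0 ∉ Sat(E[r U E[q U r]]) = {s1, s3, s4, s5, s8}, so the formula does not hold at s0.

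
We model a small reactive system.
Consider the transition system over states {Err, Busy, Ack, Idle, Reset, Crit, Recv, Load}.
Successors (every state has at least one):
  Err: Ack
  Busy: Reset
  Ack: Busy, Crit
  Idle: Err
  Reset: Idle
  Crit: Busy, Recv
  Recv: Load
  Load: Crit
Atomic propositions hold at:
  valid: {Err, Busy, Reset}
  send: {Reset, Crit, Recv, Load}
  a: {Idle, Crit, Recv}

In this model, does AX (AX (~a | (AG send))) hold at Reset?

Sat(~a) = {Err, Busy, Ack, Reset, Load}
AG send: greatest fixpoint, start Z0 = {Reset, Crit, Recv, Load}, keep only states in Sat with every successor in Z. Z1 = {Recv, Load}; Z2 = {Recv}; Z3 = ∅; fixed.
Sat(AG send) = ∅
Sat(~a | (AG send)) = {Err, Busy, Ack, Reset, Load}
Sat(AX (~a | (AG send))) = {s : every successor in {Err, Busy, Ack, Reset, Load}} = {Err, Busy, Idle, Recv}
Sat(AX (AX (~a | (AG send)))) = {s : every successor in {Err, Busy, Idle, Recv}} = {Idle, Reset, Crit}
Reset ∈ Sat(AX (AX (~a | (AG send)))) = {Idle, Reset, Crit}, so the formula holds at Reset.

Yes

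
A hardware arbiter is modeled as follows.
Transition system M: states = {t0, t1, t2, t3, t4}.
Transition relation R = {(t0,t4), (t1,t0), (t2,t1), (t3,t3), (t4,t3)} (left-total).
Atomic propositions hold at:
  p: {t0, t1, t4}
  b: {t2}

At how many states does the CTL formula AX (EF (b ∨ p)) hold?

Sat(b ∨ p) = {t0, t1, t2, t4}
EF (b ∨ p): least fixpoint, start Z0 = {t0, t1, t2, t4}, add states with some successor in Z. Already a fixed point.
Sat(EF (b ∨ p)) = {t0, t1, t2, t4}
Sat(AX (EF (b ∨ p))) = {s : every successor in {t0, t1, t2, t4}} = {t0, t1, t2}
|Sat(AX (EF (b ∨ p)))| = |{t0, t1, t2}| = 3.

3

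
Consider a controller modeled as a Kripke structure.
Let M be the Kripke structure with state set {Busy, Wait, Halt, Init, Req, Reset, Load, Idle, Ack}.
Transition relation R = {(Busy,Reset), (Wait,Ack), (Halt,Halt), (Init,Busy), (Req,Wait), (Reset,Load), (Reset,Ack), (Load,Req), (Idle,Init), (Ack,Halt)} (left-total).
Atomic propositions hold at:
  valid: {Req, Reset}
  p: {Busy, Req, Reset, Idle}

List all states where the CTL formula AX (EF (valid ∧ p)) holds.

{Busy, Init, Load, Idle}

Sat(valid ∧ p) = {Req, Reset}
EF (valid ∧ p): least fixpoint, start Z0 = {Req, Reset}, add states with some successor in Z. Z1 = {Busy, Req, Reset, Load}; Z2 = {Busy, Init, Req, Reset, Load}; Z3 = {Busy, Init, Req, Reset, Load, Idle}; fixed.
Sat(EF (valid ∧ p)) = {Busy, Init, Req, Reset, Load, Idle}
Sat(AX (EF (valid ∧ p))) = {s : every successor in {Busy, Init, Req, Reset, Load, Idle}} = {Busy, Init, Load, Idle}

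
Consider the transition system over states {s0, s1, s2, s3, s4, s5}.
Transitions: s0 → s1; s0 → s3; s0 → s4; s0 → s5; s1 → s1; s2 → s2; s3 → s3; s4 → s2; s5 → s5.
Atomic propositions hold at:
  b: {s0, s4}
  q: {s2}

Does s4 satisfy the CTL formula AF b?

Yes

AF b: least fixpoint, start Z0 = {s0, s4}, add states with every successor in Z. Already a fixed point.
Sat(AF b) = {s0, s4}
s4 ∈ Sat(AF b) = {s0, s4}, so the formula holds at s4.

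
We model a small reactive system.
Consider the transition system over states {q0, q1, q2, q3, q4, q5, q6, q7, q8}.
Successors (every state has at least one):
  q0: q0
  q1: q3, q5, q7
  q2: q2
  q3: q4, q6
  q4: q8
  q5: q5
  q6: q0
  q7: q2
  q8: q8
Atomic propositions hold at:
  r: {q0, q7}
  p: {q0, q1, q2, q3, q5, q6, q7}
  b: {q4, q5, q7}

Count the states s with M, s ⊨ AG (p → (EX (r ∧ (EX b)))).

2

Sat(EX b) = {s : some successor in {q4, q5, q7}} = {q1, q3, q5}
Sat(r ∧ (EX b)) = ∅
Sat(EX (r ∧ (EX b))) = {s : some successor in ∅} = ∅
Sat(p → (EX (r ∧ (EX b)))) = {q4, q8}
AG (p → (EX (r ∧ (EX b)))): greatest fixpoint, start Z0 = {q4, q8}, keep only states in Sat with every successor in Z. Already a fixed point.
Sat(AG (p → (EX (r ∧ (EX b))))) = {q4, q8}
|Sat(AG (p → (EX (r ∧ (EX b)))))| = |{q4, q8}| = 2.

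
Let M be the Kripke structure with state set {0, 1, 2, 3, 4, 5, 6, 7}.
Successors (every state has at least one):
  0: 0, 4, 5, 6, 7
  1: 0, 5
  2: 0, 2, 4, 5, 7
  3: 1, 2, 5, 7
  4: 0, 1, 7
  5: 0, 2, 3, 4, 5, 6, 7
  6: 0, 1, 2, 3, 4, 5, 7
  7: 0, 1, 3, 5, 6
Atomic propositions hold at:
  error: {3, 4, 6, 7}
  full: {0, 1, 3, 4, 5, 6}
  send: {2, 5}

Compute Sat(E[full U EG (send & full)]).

Sat(send & full) = {5}
EG (send & full): greatest fixpoint, start Z0 = {5}, keep only states in Sat with some successor in Z. Already a fixed point.
Sat(EG (send & full)) = {5}
E[full U EG (send & full)]: least fixpoint, start Z0 = Sat(EG (send & full)) = {5}, add states in Sat(full) with some successor in Z. Z1 = {0, 1, 3, 5, 6}; Z2 = {0, 1, 3, 4, 5, 6}; fixed.
Sat(E[full U EG (send & full)]) = {0, 1, 3, 4, 5, 6}

{0, 1, 3, 4, 5, 6}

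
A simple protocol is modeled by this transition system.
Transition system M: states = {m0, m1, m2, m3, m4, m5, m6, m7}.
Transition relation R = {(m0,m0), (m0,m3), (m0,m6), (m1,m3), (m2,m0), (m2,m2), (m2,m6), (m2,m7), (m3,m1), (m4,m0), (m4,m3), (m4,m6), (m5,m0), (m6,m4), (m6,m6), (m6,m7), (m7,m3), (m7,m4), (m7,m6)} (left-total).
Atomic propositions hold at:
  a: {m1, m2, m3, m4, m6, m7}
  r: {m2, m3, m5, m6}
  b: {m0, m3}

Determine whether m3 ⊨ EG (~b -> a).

Yes

Sat(~b) = {m1, m2, m4, m5, m6, m7}
Sat(~b -> a) = {m0, m1, m2, m3, m4, m6, m7}
EG (~b -> a): greatest fixpoint, start Z0 = {m0, m1, m2, m3, m4, m6, m7}, keep only states in Sat with some successor in Z. Already a fixed point.
Sat(EG (~b -> a)) = {m0, m1, m2, m3, m4, m6, m7}
m3 ∈ Sat(EG (~b -> a)) = {m0, m1, m2, m3, m4, m6, m7}, so the formula holds at m3.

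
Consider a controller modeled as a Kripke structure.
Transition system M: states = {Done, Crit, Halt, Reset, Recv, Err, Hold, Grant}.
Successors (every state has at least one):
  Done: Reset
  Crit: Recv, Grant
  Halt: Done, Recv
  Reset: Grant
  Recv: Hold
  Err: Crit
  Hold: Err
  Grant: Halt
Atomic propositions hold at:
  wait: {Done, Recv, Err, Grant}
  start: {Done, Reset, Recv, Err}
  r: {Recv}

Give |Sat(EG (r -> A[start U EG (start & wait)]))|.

7

Sat(start & wait) = {Done, Recv, Err}
EG (start & wait): greatest fixpoint, start Z0 = {Done, Recv, Err}, keep only states in Sat with some successor in Z. Z1 = ∅; fixed.
Sat(EG (start & wait)) = ∅
A[start U EG (start & wait)]: least fixpoint, start Z0 = Sat(EG (start & wait)) = ∅, add states in Sat(start) with every successor in Z. Already a fixed point.
Sat(A[start U EG (start & wait)]) = ∅
Sat(r -> A[start U EG (start & wait)]) = {Done, Crit, Halt, Reset, Err, Hold, Grant}
EG (r -> A[start U EG (start & wait)]): greatest fixpoint, start Z0 = {Done, Crit, Halt, Reset, Err, Hold, Grant}, keep only states in Sat with some successor in Z. Already a fixed point.
Sat(EG (r -> A[start U EG (start & wait)])) = {Done, Crit, Halt, Reset, Err, Hold, Grant}
|Sat(EG (r -> A[start U EG (start & wait)]))| = |{Done, Crit, Halt, Reset, Err, Hold, Grant}| = 7.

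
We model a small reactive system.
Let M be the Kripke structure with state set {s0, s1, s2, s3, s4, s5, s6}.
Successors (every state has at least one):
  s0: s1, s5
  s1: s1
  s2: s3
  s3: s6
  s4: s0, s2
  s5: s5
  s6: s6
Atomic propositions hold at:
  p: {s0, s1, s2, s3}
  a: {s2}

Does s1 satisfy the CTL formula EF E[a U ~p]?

No

Sat(~p) = {s4, s5, s6}
E[a U ~p]: least fixpoint, start Z0 = Sat(~p) = {s4, s5, s6}, add states in Sat(a) with some successor in Z. Already a fixed point.
Sat(E[a U ~p]) = {s4, s5, s6}
EF E[a U ~p]: least fixpoint, start Z0 = {s4, s5, s6}, add states with some successor in Z. Z1 = {s0, s3, s4, s5, s6}; Z2 = {s0, s2, s3, s4, s5, s6}; fixed.
Sat(EF E[a U ~p]) = {s0, s2, s3, s4, s5, s6}
s1 ∉ Sat(EF E[a U ~p]) = {s0, s2, s3, s4, s5, s6}, so the formula does not hold at s1.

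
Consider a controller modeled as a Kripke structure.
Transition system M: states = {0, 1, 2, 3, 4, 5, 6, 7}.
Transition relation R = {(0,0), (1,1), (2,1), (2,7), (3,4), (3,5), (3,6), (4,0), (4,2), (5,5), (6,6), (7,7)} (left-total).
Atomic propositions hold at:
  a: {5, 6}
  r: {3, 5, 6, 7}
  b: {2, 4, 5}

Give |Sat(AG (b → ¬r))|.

6

Sat(¬r) = {0, 1, 2, 4}
Sat(b → ¬r) = {0, 1, 2, 3, 4, 6, 7}
AG (b → ¬r): greatest fixpoint, start Z0 = {0, 1, 2, 3, 4, 6, 7}, keep only states in Sat with every successor in Z. Z1 = {0, 1, 2, 4, 6, 7}; fixed.
Sat(AG (b → ¬r)) = {0, 1, 2, 4, 6, 7}
|Sat(AG (b → ¬r))| = |{0, 1, 2, 4, 6, 7}| = 6.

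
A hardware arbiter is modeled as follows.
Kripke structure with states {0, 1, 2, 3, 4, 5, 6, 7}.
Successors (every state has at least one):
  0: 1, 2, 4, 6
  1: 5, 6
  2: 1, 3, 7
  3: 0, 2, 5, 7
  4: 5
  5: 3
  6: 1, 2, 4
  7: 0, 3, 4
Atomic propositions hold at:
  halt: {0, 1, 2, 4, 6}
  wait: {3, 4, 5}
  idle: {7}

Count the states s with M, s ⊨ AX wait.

Sat(AX wait) = {s : every successor in {3, 4, 5}} = {4, 5}
|Sat(AX wait)| = |{4, 5}| = 2.

2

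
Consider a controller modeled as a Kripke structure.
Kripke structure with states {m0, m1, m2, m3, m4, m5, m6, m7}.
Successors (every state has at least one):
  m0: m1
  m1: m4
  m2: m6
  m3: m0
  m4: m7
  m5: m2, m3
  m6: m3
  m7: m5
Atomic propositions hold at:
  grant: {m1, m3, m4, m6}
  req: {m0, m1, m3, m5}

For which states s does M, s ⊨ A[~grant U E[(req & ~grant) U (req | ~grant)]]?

{m0, m1, m2, m3, m5, m7}

Sat(~grant) = {m0, m2, m5, m7}
Sat(req & ~grant) = {m0, m5}
Sat(req | ~grant) = {m0, m1, m2, m3, m5, m7}
E[(req & ~grant) U (req | ~grant)]: least fixpoint, start Z0 = Sat((req | ~grant)) = {m0, m1, m2, m3, m5, m7}, add states in Sat(req & ~grant) with some successor in Z. Already a fixed point.
Sat(E[(req & ~grant) U (req | ~grant)]) = {m0, m1, m2, m3, m5, m7}
A[~grant U E[(req & ~grant) U (req | ~grant)]]: least fixpoint, start Z0 = Sat(E[(req & ~grant) U (req | ~grant)]) = {m0, m1, m2, m3, m5, m7}, add states in Sat(~grant) with every successor in Z. Already a fixed point.
Sat(A[~grant U E[(req & ~grant) U (req | ~grant)]]) = {m0, m1, m2, m3, m5, m7}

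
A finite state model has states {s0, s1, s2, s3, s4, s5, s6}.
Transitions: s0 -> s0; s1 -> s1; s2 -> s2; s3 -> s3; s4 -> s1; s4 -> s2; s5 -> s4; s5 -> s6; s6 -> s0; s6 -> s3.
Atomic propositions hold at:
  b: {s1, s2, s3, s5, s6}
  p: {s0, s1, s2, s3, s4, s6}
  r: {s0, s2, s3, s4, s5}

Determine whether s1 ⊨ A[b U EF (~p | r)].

No

Sat(~p) = {s5}
Sat(~p | r) = {s0, s2, s3, s4, s5}
EF (~p | r): least fixpoint, start Z0 = {s0, s2, s3, s4, s5}, add states with some successor in Z. Z1 = {s0, s2, s3, s4, s5, s6}; fixed.
Sat(EF (~p | r)) = {s0, s2, s3, s4, s5, s6}
A[b U EF (~p | r)]: least fixpoint, start Z0 = Sat(EF (~p | r)) = {s0, s2, s3, s4, s5, s6}, add states in Sat(b) with every successor in Z. Already a fixed point.
Sat(A[b U EF (~p | r)]) = {s0, s2, s3, s4, s5, s6}
s1 ∉ Sat(A[b U EF (~p | r)]) = {s0, s2, s3, s4, s5, s6}, so the formula does not hold at s1.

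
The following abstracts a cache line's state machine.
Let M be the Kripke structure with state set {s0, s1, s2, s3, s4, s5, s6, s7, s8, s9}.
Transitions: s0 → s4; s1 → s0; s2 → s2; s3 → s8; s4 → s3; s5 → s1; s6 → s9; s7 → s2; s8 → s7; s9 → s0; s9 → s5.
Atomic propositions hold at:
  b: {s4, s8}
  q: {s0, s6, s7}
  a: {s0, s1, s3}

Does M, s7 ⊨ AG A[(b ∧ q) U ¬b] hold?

Yes

Sat(b ∧ q) = ∅
Sat(¬b) = {s0, s1, s2, s3, s5, s6, s7, s9}
A[(b ∧ q) U ¬b]: least fixpoint, start Z0 = Sat(¬b) = {s0, s1, s2, s3, s5, s6, s7, s9}, add states in Sat(b ∧ q) with every successor in Z. Already a fixed point.
Sat(A[(b ∧ q) U ¬b]) = {s0, s1, s2, s3, s5, s6, s7, s9}
AG A[(b ∧ q) U ¬b]: greatest fixpoint, start Z0 = {s0, s1, s2, s3, s5, s6, s7, s9}, keep only states in Sat with every successor in Z. Z1 = {s1, s2, s5, s6, s7, s9}; Z2 = {s2, s5, s6, s7}; Z3 = {s2, s7}; fixed.
Sat(AG A[(b ∧ q) U ¬b]) = {s2, s7}
s7 ∈ Sat(AG A[(b ∧ q) U ¬b]) = {s2, s7}, so the formula holds at s7.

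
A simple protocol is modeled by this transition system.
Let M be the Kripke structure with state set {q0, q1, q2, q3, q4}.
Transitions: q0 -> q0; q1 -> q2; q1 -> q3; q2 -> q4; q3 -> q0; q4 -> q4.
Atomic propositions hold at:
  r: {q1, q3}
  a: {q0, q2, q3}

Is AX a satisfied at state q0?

Yes

Sat(AX a) = {s : every successor in {q0, q2, q3}} = {q0, q1, q3}
q0 ∈ Sat(AX a) = {q0, q1, q3}, so the formula holds at q0.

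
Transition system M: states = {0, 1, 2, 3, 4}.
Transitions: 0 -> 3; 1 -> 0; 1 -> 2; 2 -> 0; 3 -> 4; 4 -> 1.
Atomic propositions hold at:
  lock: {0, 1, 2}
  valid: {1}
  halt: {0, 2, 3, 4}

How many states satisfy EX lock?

Sat(EX lock) = {s : some successor in {0, 1, 2}} = {1, 2, 4}
|Sat(EX lock)| = |{1, 2, 4}| = 3.

3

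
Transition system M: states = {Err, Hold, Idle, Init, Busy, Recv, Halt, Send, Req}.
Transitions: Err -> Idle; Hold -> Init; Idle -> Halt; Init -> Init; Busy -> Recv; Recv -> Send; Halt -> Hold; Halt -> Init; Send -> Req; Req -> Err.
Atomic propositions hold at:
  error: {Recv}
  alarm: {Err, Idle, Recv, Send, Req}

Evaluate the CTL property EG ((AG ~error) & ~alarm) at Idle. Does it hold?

No

Sat(~error) = {Err, Hold, Idle, Init, Busy, Halt, Send, Req}
AG ~error: greatest fixpoint, start Z0 = {Err, Hold, Idle, Init, Busy, Halt, Send, Req}, keep only states in Sat with every successor in Z. Z1 = {Err, Hold, Idle, Init, Halt, Send, Req}; fixed.
Sat(AG ~error) = {Err, Hold, Idle, Init, Halt, Send, Req}
Sat(~alarm) = {Hold, Init, Busy, Halt}
Sat((AG ~error) & ~alarm) = {Hold, Init, Halt}
EG ((AG ~error) & ~alarm): greatest fixpoint, start Z0 = {Hold, Init, Halt}, keep only states in Sat with some successor in Z. Already a fixed point.
Sat(EG ((AG ~error) & ~alarm)) = {Hold, Init, Halt}
Idle ∉ Sat(EG ((AG ~error) & ~alarm)) = {Hold, Init, Halt}, so the formula does not hold at Idle.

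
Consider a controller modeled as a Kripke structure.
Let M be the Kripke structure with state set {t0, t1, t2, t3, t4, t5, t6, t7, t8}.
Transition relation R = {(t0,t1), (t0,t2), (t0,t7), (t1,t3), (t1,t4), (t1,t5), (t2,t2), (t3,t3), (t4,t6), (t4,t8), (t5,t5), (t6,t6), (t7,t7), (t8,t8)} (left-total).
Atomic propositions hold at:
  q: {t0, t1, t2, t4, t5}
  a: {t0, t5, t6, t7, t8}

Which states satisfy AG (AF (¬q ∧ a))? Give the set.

Sat(¬q) = {t3, t6, t7, t8}
Sat(¬q ∧ a) = {t6, t7, t8}
AF (¬q ∧ a): least fixpoint, start Z0 = {t6, t7, t8}, add states with every successor in Z. Z1 = {t4, t6, t7, t8}; fixed.
Sat(AF (¬q ∧ a)) = {t4, t6, t7, t8}
AG (AF (¬q ∧ a)): greatest fixpoint, start Z0 = {t4, t6, t7, t8}, keep only states in Sat with every successor in Z. Already a fixed point.
Sat(AG (AF (¬q ∧ a))) = {t4, t6, t7, t8}

{t4, t6, t7, t8}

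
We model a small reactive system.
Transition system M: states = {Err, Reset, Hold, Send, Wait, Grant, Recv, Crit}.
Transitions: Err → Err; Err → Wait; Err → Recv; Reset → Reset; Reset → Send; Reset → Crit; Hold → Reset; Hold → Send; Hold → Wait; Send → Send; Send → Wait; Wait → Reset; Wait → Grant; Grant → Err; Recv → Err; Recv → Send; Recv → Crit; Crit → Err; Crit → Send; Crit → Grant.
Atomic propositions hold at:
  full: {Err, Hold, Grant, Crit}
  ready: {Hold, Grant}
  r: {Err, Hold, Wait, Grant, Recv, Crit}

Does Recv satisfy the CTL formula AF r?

Yes

AF r: least fixpoint, start Z0 = {Err, Hold, Wait, Grant, Recv, Crit}, add states with every successor in Z. Already a fixed point.
Sat(AF r) = {Err, Hold, Wait, Grant, Recv, Crit}
Recv ∈ Sat(AF r) = {Err, Hold, Wait, Grant, Recv, Crit}, so the formula holds at Recv.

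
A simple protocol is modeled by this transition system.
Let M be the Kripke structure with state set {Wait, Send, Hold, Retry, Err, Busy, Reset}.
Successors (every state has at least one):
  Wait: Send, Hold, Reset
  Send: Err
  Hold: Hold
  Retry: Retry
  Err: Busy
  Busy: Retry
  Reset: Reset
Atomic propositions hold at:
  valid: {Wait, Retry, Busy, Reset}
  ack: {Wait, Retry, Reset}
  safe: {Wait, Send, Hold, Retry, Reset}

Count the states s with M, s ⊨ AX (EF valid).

EF valid: least fixpoint, start Z0 = {Wait, Retry, Busy, Reset}, add states with some successor in Z. Z1 = {Wait, Retry, Err, Busy, Reset}; Z2 = {Wait, Send, Retry, Err, Busy, Reset}; fixed.
Sat(EF valid) = {Wait, Send, Retry, Err, Busy, Reset}
Sat(AX (EF valid)) = {s : every successor in {Wait, Send, Retry, Err, Busy, Reset}} = {Send, Retry, Err, Busy, Reset}
|Sat(AX (EF valid))| = |{Send, Retry, Err, Busy, Reset}| = 5.

5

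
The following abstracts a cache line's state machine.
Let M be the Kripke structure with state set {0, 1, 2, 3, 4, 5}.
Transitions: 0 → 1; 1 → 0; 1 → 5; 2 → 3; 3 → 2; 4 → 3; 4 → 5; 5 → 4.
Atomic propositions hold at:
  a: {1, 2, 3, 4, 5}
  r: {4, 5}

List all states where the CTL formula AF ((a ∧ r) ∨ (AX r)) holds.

Sat(a ∧ r) = {4, 5}
Sat(AX r) = {s : every successor in {4, 5}} = {5}
Sat((a ∧ r) ∨ (AX r)) = {4, 5}
AF ((a ∧ r) ∨ (AX r)): least fixpoint, start Z0 = {4, 5}, add states with every successor in Z. Already a fixed point.
Sat(AF ((a ∧ r) ∨ (AX r))) = {4, 5}

{4, 5}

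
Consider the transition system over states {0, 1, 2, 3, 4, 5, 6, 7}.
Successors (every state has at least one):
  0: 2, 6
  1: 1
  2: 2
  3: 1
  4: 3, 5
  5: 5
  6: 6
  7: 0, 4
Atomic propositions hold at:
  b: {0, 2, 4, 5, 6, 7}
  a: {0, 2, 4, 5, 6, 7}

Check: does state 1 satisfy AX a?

Sat(AX a) = {s : every successor in {0, 2, 4, 5, 6, 7}} = {0, 2, 5, 6, 7}
1 ∉ Sat(AX a) = {0, 2, 5, 6, 7}, so the formula does not hold at 1.

No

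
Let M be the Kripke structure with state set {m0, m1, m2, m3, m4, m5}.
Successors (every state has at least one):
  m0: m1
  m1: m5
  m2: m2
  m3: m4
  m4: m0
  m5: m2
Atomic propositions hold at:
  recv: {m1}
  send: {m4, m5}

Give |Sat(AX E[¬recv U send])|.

Sat(¬recv) = {m0, m2, m3, m4, m5}
E[¬recv U send]: least fixpoint, start Z0 = Sat(send) = {m4, m5}, add states in Sat(¬recv) with some successor in Z. Z1 = {m3, m4, m5}; fixed.
Sat(E[¬recv U send]) = {m3, m4, m5}
Sat(AX E[¬recv U send]) = {s : every successor in {m3, m4, m5}} = {m1, m3}
|Sat(AX E[¬recv U send])| = |{m1, m3}| = 2.

2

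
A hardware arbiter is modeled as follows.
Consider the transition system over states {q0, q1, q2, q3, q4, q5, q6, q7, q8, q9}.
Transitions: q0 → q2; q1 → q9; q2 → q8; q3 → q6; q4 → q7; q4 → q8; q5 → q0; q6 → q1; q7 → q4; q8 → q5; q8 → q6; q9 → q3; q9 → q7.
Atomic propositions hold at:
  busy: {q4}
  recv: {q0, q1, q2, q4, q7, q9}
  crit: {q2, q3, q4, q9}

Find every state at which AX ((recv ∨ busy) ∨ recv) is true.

{q0, q1, q5, q6, q7}

Sat(recv ∨ busy) = {q0, q1, q2, q4, q7, q9}
Sat((recv ∨ busy) ∨ recv) = {q0, q1, q2, q4, q7, q9}
Sat(AX ((recv ∨ busy) ∨ recv)) = {s : every successor in {q0, q1, q2, q4, q7, q9}} = {q0, q1, q5, q6, q7}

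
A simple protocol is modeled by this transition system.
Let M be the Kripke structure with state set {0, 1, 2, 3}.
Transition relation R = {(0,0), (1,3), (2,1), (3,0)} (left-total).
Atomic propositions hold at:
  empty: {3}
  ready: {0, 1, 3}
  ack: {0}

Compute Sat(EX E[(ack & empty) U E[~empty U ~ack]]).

{1, 2}

Sat(ack & empty) = ∅
Sat(~empty) = {0, 1, 2}
Sat(~ack) = {1, 2, 3}
E[~empty U ~ack]: least fixpoint, start Z0 = Sat(~ack) = {1, 2, 3}, add states in Sat(~empty) with some successor in Z. Already a fixed point.
Sat(E[~empty U ~ack]) = {1, 2, 3}
E[(ack & empty) U E[~empty U ~ack]]: least fixpoint, start Z0 = Sat(E[~empty U ~ack]) = {1, 2, 3}, add states in Sat(ack & empty) with some successor in Z. Already a fixed point.
Sat(E[(ack & empty) U E[~empty U ~ack]]) = {1, 2, 3}
Sat(EX E[(ack & empty) U E[~empty U ~ack]]) = {s : some successor in {1, 2, 3}} = {1, 2}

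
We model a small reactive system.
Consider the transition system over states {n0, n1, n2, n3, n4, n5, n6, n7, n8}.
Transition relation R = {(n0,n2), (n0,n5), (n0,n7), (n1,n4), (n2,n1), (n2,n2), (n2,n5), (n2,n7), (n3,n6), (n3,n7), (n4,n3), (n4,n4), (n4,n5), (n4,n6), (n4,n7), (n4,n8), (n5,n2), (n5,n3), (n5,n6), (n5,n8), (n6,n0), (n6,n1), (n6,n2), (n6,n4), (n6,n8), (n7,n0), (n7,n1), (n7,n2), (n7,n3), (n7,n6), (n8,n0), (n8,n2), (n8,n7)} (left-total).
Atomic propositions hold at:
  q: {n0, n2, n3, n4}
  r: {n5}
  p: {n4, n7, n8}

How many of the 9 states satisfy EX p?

Sat(EX p) = {s : some successor in {n4, n7, n8}} = {n0, n1, n2, n3, n4, n5, n6, n8}
|Sat(EX p)| = |{n0, n1, n2, n3, n4, n5, n6, n8}| = 8.

8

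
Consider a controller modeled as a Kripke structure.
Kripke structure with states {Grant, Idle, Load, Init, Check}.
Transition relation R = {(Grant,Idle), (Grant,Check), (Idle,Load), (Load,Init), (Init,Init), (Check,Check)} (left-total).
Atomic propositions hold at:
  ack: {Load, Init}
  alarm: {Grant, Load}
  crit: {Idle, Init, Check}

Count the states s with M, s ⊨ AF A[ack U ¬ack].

3

Sat(¬ack) = {Grant, Idle, Check}
A[ack U ¬ack]: least fixpoint, start Z0 = Sat(¬ack) = {Grant, Idle, Check}, add states in Sat(ack) with every successor in Z. Already a fixed point.
Sat(A[ack U ¬ack]) = {Grant, Idle, Check}
AF A[ack U ¬ack]: least fixpoint, start Z0 = {Grant, Idle, Check}, add states with every successor in Z. Already a fixed point.
Sat(AF A[ack U ¬ack]) = {Grant, Idle, Check}
|Sat(AF A[ack U ¬ack])| = |{Grant, Idle, Check}| = 3.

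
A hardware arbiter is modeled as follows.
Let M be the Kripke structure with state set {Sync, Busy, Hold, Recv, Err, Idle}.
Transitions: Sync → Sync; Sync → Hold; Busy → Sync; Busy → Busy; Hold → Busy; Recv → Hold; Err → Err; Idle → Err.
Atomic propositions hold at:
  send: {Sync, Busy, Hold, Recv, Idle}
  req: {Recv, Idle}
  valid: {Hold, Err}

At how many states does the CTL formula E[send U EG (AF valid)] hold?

AF valid: least fixpoint, start Z0 = {Hold, Err}, add states with every successor in Z. Z1 = {Hold, Recv, Err, Idle}; fixed.
Sat(AF valid) = {Hold, Recv, Err, Idle}
EG (AF valid): greatest fixpoint, start Z0 = {Hold, Recv, Err, Idle}, keep only states in Sat with some successor in Z. Z1 = {Recv, Err, Idle}; Z2 = {Err, Idle}; fixed.
Sat(EG (AF valid)) = {Err, Idle}
E[send U EG (AF valid)]: least fixpoint, start Z0 = Sat(EG (AF valid)) = {Err, Idle}, add states in Sat(send) with some successor in Z. Already a fixed point.
Sat(E[send U EG (AF valid)]) = {Err, Idle}
|Sat(E[send U EG (AF valid)])| = |{Err, Idle}| = 2.

2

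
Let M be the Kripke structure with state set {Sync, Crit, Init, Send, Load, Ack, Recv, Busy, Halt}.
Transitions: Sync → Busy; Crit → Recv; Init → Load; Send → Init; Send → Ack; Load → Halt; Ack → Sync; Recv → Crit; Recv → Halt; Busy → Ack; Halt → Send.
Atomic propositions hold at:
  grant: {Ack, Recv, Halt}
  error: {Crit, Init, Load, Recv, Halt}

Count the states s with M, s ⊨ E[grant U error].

5

E[grant U error]: least fixpoint, start Z0 = Sat(error) = {Crit, Init, Load, Recv, Halt}, add states in Sat(grant) with some successor in Z. Already a fixed point.
Sat(E[grant U error]) = {Crit, Init, Load, Recv, Halt}
|Sat(E[grant U error])| = |{Crit, Init, Load, Recv, Halt}| = 5.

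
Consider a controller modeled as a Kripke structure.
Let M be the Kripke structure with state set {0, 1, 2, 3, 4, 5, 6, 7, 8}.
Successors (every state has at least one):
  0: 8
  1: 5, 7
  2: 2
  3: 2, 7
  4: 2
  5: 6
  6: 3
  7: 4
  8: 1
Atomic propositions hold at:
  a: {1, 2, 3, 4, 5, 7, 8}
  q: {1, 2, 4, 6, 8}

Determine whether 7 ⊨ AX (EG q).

Yes

EG q: greatest fixpoint, start Z0 = {1, 2, 4, 6, 8}, keep only states in Sat with some successor in Z. Z1 = {2, 4, 8}; Z2 = {2, 4}; fixed.
Sat(EG q) = {2, 4}
Sat(AX (EG q)) = {s : every successor in {2, 4}} = {2, 4, 7}
7 ∈ Sat(AX (EG q)) = {2, 4, 7}, so the formula holds at 7.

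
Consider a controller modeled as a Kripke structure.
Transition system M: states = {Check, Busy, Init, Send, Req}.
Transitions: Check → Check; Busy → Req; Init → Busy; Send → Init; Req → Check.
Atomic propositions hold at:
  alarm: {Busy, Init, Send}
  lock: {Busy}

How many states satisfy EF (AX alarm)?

2

Sat(AX alarm) = {s : every successor in {Busy, Init, Send}} = {Init, Send}
EF (AX alarm): least fixpoint, start Z0 = {Init, Send}, add states with some successor in Z. Already a fixed point.
Sat(EF (AX alarm)) = {Init, Send}
|Sat(EF (AX alarm))| = |{Init, Send}| = 2.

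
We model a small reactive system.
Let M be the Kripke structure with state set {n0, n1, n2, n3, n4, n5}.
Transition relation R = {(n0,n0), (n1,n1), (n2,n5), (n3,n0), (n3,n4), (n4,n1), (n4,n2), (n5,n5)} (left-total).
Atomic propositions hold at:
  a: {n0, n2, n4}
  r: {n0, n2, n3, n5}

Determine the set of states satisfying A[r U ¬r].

Sat(¬r) = {n1, n4}
A[r U ¬r]: least fixpoint, start Z0 = Sat(¬r) = {n1, n4}, add states in Sat(r) with every successor in Z. Already a fixed point.
Sat(A[r U ¬r]) = {n1, n4}

{n1, n4}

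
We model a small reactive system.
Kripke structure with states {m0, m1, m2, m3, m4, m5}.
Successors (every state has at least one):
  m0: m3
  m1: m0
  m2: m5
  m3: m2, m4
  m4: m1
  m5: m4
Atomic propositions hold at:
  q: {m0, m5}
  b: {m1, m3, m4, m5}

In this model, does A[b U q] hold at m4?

Yes

A[b U q]: least fixpoint, start Z0 = Sat(q) = {m0, m5}, add states in Sat(b) with every successor in Z. Z1 = {m0, m1, m5}; Z2 = {m0, m1, m4, m5}; fixed.
Sat(A[b U q]) = {m0, m1, m4, m5}
m4 ∈ Sat(A[b U q]) = {m0, m1, m4, m5}, so the formula holds at m4.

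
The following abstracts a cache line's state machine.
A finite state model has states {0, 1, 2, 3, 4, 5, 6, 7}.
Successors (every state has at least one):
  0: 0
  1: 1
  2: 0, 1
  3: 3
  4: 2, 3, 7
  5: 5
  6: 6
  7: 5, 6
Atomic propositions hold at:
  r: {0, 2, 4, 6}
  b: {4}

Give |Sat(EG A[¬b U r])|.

4

Sat(¬b) = {0, 1, 2, 3, 5, 6, 7}
A[¬b U r]: least fixpoint, start Z0 = Sat(r) = {0, 2, 4, 6}, add states in Sat(¬b) with every successor in Z. Already a fixed point.
Sat(A[¬b U r]) = {0, 2, 4, 6}
EG A[¬b U r]: greatest fixpoint, start Z0 = {0, 2, 4, 6}, keep only states in Sat with some successor in Z. Already a fixed point.
Sat(EG A[¬b U r]) = {0, 2, 4, 6}
|Sat(EG A[¬b U r])| = |{0, 2, 4, 6}| = 4.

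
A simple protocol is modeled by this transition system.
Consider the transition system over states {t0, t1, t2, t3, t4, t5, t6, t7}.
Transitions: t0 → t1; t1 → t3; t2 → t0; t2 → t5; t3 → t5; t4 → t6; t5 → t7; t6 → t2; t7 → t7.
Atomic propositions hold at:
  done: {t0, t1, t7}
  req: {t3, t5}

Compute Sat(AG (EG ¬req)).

{t7}

Sat(¬req) = {t0, t1, t2, t4, t6, t7}
EG ¬req: greatest fixpoint, start Z0 = {t0, t1, t2, t4, t6, t7}, keep only states in Sat with some successor in Z. Z1 = {t0, t2, t4, t6, t7}; Z2 = {t2, t4, t6, t7}; Z3 = {t4, t6, t7}; Z4 = {t4, t7}; Z5 = {t7}; fixed.
Sat(EG ¬req) = {t7}
AG (EG ¬req): greatest fixpoint, start Z0 = {t7}, keep only states in Sat with every successor in Z. Already a fixed point.
Sat(AG (EG ¬req)) = {t7}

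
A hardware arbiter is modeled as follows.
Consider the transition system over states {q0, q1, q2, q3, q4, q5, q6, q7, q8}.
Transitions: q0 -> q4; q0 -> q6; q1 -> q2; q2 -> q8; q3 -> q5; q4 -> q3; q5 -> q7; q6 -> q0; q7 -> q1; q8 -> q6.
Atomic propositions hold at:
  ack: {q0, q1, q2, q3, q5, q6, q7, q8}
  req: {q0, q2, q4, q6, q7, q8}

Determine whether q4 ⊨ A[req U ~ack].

Sat(~ack) = {q4}
A[req U ~ack]: least fixpoint, start Z0 = Sat(~ack) = {q4}, add states in Sat(req) with every successor in Z. Already a fixed point.
Sat(A[req U ~ack]) = {q4}
q4 ∈ Sat(A[req U ~ack]) = {q4}, so the formula holds at q4.

Yes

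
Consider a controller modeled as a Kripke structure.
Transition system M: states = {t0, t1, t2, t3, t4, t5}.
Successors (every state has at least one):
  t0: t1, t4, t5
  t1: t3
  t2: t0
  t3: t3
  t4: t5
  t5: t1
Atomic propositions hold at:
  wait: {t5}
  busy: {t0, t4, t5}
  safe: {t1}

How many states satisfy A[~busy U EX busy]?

3

Sat(~busy) = {t1, t2, t3}
Sat(EX busy) = {s : some successor in {t0, t4, t5}} = {t0, t2, t4}
A[~busy U EX busy]: least fixpoint, start Z0 = Sat(EX busy) = {t0, t2, t4}, add states in Sat(~busy) with every successor in Z. Already a fixed point.
Sat(A[~busy U EX busy]) = {t0, t2, t4}
|Sat(A[~busy U EX busy])| = |{t0, t2, t4}| = 3.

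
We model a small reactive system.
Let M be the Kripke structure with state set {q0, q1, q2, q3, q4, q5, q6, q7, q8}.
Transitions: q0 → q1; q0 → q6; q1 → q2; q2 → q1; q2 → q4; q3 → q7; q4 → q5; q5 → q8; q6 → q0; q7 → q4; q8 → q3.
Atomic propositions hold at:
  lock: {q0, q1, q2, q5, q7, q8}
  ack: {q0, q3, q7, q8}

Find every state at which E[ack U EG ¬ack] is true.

{q0, q1, q2}

Sat(¬ack) = {q1, q2, q4, q5, q6}
EG ¬ack: greatest fixpoint, start Z0 = {q1, q2, q4, q5, q6}, keep only states in Sat with some successor in Z. Z1 = {q1, q2, q4}; Z2 = {q1, q2}; fixed.
Sat(EG ¬ack) = {q1, q2}
E[ack U EG ¬ack]: least fixpoint, start Z0 = Sat(EG ¬ack) = {q1, q2}, add states in Sat(ack) with some successor in Z. Z1 = {q0, q1, q2}; fixed.
Sat(E[ack U EG ¬ack]) = {q0, q1, q2}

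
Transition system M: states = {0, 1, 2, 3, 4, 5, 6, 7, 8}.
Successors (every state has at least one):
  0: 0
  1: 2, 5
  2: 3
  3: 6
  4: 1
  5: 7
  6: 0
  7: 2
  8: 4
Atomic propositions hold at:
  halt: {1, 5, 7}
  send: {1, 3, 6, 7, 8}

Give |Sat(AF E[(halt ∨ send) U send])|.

Sat(halt ∨ send) = {1, 3, 5, 6, 7, 8}
E[(halt ∨ send) U send]: least fixpoint, start Z0 = Sat(send) = {1, 3, 6, 7, 8}, add states in Sat(halt ∨ send) with some successor in Z. Z1 = {1, 3, 5, 6, 7, 8}; fixed.
Sat(E[(halt ∨ send) U send]) = {1, 3, 5, 6, 7, 8}
AF E[(halt ∨ send) U send]: least fixpoint, start Z0 = {1, 3, 5, 6, 7, 8}, add states with every successor in Z. Z1 = {1, 2, 3, 4, 5, 6, 7, 8}; fixed.
Sat(AF E[(halt ∨ send) U send]) = {1, 2, 3, 4, 5, 6, 7, 8}
|Sat(AF E[(halt ∨ send) U send])| = |{1, 2, 3, 4, 5, 6, 7, 8}| = 8.

8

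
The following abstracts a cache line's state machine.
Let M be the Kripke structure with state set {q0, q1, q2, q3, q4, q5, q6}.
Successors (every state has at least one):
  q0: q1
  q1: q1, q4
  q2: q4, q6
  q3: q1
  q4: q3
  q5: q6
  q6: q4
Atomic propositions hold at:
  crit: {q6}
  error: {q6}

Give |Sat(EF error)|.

EF error: least fixpoint, start Z0 = {q6}, add states with some successor in Z. Z1 = {q2, q5, q6}; fixed.
Sat(EF error) = {q2, q5, q6}
|Sat(EF error)| = |{q2, q5, q6}| = 3.

3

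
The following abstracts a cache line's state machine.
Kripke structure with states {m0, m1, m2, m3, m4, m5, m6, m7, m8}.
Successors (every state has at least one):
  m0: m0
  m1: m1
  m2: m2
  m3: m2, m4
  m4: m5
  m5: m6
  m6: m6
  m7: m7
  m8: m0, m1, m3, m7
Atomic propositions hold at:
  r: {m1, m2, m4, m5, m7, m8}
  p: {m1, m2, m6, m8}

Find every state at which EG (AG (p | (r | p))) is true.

{m1, m2, m4, m5, m6, m7}

Sat(r | p) = {m1, m2, m4, m5, m6, m7, m8}
Sat(p | (r | p)) = {m1, m2, m4, m5, m6, m7, m8}
AG (p | (r | p)): greatest fixpoint, start Z0 = {m1, m2, m4, m5, m6, m7, m8}, keep only states in Sat with every successor in Z. Z1 = {m1, m2, m4, m5, m6, m7}; fixed.
Sat(AG (p | (r | p))) = {m1, m2, m4, m5, m6, m7}
EG (AG (p | (r | p))): greatest fixpoint, start Z0 = {m1, m2, m4, m5, m6, m7}, keep only states in Sat with some successor in Z. Already a fixed point.
Sat(EG (AG (p | (r | p)))) = {m1, m2, m4, m5, m6, m7}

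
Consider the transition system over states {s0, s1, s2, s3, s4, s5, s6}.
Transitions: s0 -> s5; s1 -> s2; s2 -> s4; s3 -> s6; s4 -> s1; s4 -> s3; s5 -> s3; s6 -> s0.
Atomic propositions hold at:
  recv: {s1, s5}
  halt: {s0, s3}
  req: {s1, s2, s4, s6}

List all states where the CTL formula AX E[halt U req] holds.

E[halt U req]: least fixpoint, start Z0 = Sat(req) = {s1, s2, s4, s6}, add states in Sat(halt) with some successor in Z. Z1 = {s1, s2, s3, s4, s6}; fixed.
Sat(E[halt U req]) = {s1, s2, s3, s4, s6}
Sat(AX E[halt U req]) = {s : every successor in {s1, s2, s3, s4, s6}} = {s1, s2, s3, s4, s5}

{s1, s2, s3, s4, s5}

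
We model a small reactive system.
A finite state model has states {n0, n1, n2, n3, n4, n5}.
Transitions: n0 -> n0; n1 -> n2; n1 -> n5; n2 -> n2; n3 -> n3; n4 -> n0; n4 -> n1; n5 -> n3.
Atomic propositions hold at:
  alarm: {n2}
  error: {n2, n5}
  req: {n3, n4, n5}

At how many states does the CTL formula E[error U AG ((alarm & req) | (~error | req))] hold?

3

Sat(alarm & req) = ∅
Sat(~error) = {n0, n1, n3, n4}
Sat(~error | req) = {n0, n1, n3, n4, n5}
Sat((alarm & req) | (~error | req)) = {n0, n1, n3, n4, n5}
AG ((alarm & req) | (~error | req)): greatest fixpoint, start Z0 = {n0, n1, n3, n4, n5}, keep only states in Sat with every successor in Z. Z1 = {n0, n3, n4, n5}; Z2 = {n0, n3, n5}; fixed.
Sat(AG ((alarm & req) | (~error | req))) = {n0, n3, n5}
E[error U AG ((alarm & req) | (~error | req))]: least fixpoint, start Z0 = Sat(AG ((alarm & req) | (~error | req))) = {n0, n3, n5}, add states in Sat(error) with some successor in Z. Already a fixed point.
Sat(E[error U AG ((alarm & req) | (~error | req))]) = {n0, n3, n5}
|Sat(E[error U AG ((alarm & req) | (~error | req))])| = |{n0, n3, n5}| = 3.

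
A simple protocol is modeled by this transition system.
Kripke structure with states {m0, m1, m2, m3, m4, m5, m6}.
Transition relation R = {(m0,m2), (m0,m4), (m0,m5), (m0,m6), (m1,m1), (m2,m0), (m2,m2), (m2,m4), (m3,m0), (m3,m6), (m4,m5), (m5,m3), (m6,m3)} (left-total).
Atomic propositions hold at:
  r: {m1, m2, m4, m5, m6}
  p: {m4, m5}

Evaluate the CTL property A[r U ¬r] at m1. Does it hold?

No

Sat(¬r) = {m0, m3}
A[r U ¬r]: least fixpoint, start Z0 = Sat(¬r) = {m0, m3}, add states in Sat(r) with every successor in Z. Z1 = {m0, m3, m5, m6}; Z2 = {m0, m3, m4, m5, m6}; fixed.
Sat(A[r U ¬r]) = {m0, m3, m4, m5, m6}
m1 ∉ Sat(A[r U ¬r]) = {m0, m3, m4, m5, m6}, so the formula does not hold at m1.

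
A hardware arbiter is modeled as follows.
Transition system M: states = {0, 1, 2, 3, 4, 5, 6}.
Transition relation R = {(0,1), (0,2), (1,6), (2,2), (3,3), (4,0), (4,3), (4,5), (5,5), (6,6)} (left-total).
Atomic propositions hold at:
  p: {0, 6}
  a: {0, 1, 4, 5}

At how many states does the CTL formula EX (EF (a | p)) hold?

5

Sat(a | p) = {0, 1, 4, 5, 6}
EF (a | p): least fixpoint, start Z0 = {0, 1, 4, 5, 6}, add states with some successor in Z. Already a fixed point.
Sat(EF (a | p)) = {0, 1, 4, 5, 6}
Sat(EX (EF (a | p))) = {s : some successor in {0, 1, 4, 5, 6}} = {0, 1, 4, 5, 6}
|Sat(EX (EF (a | p)))| = |{0, 1, 4, 5, 6}| = 5.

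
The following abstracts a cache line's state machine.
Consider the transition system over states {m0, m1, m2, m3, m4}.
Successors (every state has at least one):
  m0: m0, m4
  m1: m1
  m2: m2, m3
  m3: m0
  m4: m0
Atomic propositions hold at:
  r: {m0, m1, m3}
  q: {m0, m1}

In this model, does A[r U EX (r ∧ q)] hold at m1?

Yes

Sat(r ∧ q) = {m0, m1}
Sat(EX (r ∧ q)) = {s : some successor in {m0, m1}} = {m0, m1, m3, m4}
A[r U EX (r ∧ q)]: least fixpoint, start Z0 = Sat(EX (r ∧ q)) = {m0, m1, m3, m4}, add states in Sat(r) with every successor in Z. Already a fixed point.
Sat(A[r U EX (r ∧ q)]) = {m0, m1, m3, m4}
m1 ∈ Sat(A[r U EX (r ∧ q)]) = {m0, m1, m3, m4}, so the formula holds at m1.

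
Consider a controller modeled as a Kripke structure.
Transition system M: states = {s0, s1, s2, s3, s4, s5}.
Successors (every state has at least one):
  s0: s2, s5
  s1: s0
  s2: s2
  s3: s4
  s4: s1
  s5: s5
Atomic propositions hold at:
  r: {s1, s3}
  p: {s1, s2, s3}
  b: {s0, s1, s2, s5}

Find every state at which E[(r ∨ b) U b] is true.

{s0, s1, s2, s5}

Sat(r ∨ b) = {s0, s1, s2, s3, s5}
E[(r ∨ b) U b]: least fixpoint, start Z0 = Sat(b) = {s0, s1, s2, s5}, add states in Sat(r ∨ b) with some successor in Z. Already a fixed point.
Sat(E[(r ∨ b) U b]) = {s0, s1, s2, s5}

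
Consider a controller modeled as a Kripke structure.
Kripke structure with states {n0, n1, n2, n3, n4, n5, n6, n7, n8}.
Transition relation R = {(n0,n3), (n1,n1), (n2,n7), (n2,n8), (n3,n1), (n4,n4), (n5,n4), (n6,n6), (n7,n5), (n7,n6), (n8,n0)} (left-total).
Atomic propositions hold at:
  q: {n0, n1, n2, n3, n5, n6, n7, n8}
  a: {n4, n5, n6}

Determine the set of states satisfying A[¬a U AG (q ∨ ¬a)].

{n0, n1, n3, n6, n8}

Sat(¬a) = {n0, n1, n2, n3, n7, n8}
Sat(q ∨ ¬a) = {n0, n1, n2, n3, n5, n6, n7, n8}
AG (q ∨ ¬a): greatest fixpoint, start Z0 = {n0, n1, n2, n3, n5, n6, n7, n8}, keep only states in Sat with every successor in Z. Z1 = {n0, n1, n2, n3, n6, n7, n8}; Z2 = {n0, n1, n2, n3, n6, n8}; Z3 = {n0, n1, n3, n6, n8}; fixed.
Sat(AG (q ∨ ¬a)) = {n0, n1, n3, n6, n8}
A[¬a U AG (q ∨ ¬a)]: least fixpoint, start Z0 = Sat(AG (q ∨ ¬a)) = {n0, n1, n3, n6, n8}, add states in Sat(¬a) with every successor in Z. Already a fixed point.
Sat(A[¬a U AG (q ∨ ¬a)]) = {n0, n1, n3, n6, n8}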